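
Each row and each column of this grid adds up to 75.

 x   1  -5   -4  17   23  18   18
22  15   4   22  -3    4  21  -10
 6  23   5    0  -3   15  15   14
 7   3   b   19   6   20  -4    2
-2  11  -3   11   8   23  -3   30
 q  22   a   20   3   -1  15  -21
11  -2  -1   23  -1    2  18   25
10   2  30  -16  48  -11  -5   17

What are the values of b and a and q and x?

b = 22, a = 23, q = 14, x = 7

The known cells in row 1 total 68, leaving 75 − 68 = 7 for the blank.
The known cells in row 4 total 53, leaving 75 − 53 = 22 for the blank.
The known cells in column 1 total 61, leaving 75 − 61 = 14 for the blank.
The known cells in row 6 total 52, leaving 75 − 52 = 23 for the blank.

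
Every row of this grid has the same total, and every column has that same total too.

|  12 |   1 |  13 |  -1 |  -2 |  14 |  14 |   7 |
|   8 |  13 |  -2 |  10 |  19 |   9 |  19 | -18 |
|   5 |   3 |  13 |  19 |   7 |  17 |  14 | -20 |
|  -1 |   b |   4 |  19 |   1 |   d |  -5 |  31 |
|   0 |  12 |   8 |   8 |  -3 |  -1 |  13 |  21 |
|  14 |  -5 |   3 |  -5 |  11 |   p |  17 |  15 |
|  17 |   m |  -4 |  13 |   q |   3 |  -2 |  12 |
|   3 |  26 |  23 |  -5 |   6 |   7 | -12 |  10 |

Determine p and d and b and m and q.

Rows 1 and 2 both sum to 58, so that's the common total.
Row 6: 14 − 5 + 3 − 5 + 11 + 17 + 15 = 50, so its missing entry is 58 − 50 = 8.
Column 5: -2 + 19 + 7 + 1 − 3 + 11 + 6 = 39, so its missing entry is 58 − 39 = 19.
Row 7: 17 − 4 + 13 + 19 + 3 − 2 + 12 = 58, so its missing entry is 58 − 58 = 0.
Column 2: 1 + 13 + 3 + 12 − 5 + 0 + 26 = 50, so its missing entry is 58 − 50 = 8.
Row 4: -1 + 8 + 4 + 19 + 1 − 5 + 31 = 57, so its missing entry is 58 − 57 = 1.

p = 8, d = 1, b = 8, m = 0, q = 19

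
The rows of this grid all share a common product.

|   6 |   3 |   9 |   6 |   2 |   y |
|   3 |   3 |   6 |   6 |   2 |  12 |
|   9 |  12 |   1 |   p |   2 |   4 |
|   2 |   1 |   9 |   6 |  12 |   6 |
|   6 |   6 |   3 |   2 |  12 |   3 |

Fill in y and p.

Rows 4 and 5 each multiply to 7776, so every row has product 7776.
Row 1: 6×3×9×6×2 = 1944, so the missing entry is 7776 ÷ 1944 = 4.
Row 3: 9×12×1×2×4 = 864, so the missing entry is 7776 ÷ 864 = 9.

y = 4, p = 9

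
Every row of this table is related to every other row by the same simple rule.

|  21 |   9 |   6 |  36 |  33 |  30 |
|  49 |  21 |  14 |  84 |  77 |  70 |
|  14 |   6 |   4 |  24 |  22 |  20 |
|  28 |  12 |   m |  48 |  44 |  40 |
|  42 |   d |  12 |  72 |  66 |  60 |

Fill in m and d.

Each row is a constant multiple of every other row — this is a multiplication table with the headers hidden.
Row 4 is 48/36 = 4/3 times row 1, so its entry in column 3 is 6 × 4/3 = 8.
Row 5 is 72/36 = 2/1 times row 1, so its entry in column 2 is 9 × 2/1 = 18.

m = 8, d = 18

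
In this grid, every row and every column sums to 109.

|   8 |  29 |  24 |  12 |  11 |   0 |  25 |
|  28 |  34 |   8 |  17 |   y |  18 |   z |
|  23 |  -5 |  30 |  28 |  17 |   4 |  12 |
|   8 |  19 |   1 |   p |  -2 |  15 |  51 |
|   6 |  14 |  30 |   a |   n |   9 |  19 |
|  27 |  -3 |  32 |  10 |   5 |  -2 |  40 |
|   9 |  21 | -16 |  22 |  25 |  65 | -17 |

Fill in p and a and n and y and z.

p = 17, a = 3, n = 28, y = 25, z = -21

Row 4: 8 + 19 + 1 − 2 + 15 + 51 = 92, so its missing entry is 109 − 92 = 17.
Column 4: 12 + 17 + 28 + 17 + 10 + 22 = 106, so its missing entry is 109 − 106 = 3.
Row 5: 6 + 14 + 30 + 3 + 9 + 19 = 81, so its missing entry is 109 − 81 = 28.
Column 5: 11 + 17 − 2 + 28 + 5 + 25 = 84, so its missing entry is 109 − 84 = 25.
Row 2: 28 + 34 + 8 + 17 + 25 + 18 = 130, so its missing entry is 109 − 130 = -21.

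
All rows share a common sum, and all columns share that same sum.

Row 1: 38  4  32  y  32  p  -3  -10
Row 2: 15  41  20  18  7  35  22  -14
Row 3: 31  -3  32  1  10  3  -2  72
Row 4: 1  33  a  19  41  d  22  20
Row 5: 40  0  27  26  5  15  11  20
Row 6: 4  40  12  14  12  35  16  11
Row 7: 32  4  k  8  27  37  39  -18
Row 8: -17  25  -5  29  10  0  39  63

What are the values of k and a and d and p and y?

k = 15, a = 11, d = -3, p = 22, y = 29

Rows 2 and 3 both sum to 144, so that's the common total.
Row 7 has 32 + 4 + 8 + 27 + 37 + 39 − 18 = 129; the blank must be 144 − 129 = 15.
Column 4 has 18 + 1 + 19 + 26 + 14 + 8 + 29 = 115; the blank must be 144 − 115 = 29.
Row 1 has 38 + 4 + 32 + 29 + 32 − 3 − 10 = 122; the blank must be 144 − 122 = 22.
Column 3 has 32 + 20 + 32 + 27 + 12 + 15 − 5 = 133; the blank must be 144 − 133 = 11.
Row 4 has 1 + 33 + 11 + 19 + 41 + 22 + 20 = 147; the blank must be 144 − 147 = -3.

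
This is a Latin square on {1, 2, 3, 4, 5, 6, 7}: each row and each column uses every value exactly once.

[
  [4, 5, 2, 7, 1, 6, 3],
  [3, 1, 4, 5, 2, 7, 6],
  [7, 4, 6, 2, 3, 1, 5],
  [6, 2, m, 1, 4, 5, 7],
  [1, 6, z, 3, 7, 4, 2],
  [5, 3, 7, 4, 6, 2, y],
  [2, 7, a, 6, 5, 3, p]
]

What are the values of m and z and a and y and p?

For row 5, column 3: row 5 already has {1, 2, 3, 4, 6, 7}; that leaves 5.
Cell (6,7): row 6 already has {2, 3, 4, 5, 6, 7} → 1.
At (row 7, col 7): column 7 already has {1, 2, 3, 5, 6, 7}, so the value is 4.
Cell (7,3): row 7 already has {2, 3, 4, 5, 6, 7} → 1.
Cell (4,3): row 4 already has {1, 2, 4, 5, 6, 7} → 3.

m = 3, z = 5, a = 1, y = 1, p = 4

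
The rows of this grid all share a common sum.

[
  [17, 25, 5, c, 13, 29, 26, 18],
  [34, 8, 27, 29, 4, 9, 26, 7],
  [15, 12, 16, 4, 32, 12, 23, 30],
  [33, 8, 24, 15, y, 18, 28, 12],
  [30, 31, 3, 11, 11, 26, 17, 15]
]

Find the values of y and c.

The complete rows each total 144.
Row 4 is missing 144 − 138 = 6 (since 33 + 8 + 24 + 15 + 18 + 28 + 12 = 138).
Row 1 is missing 144 − 133 = 11 (since 17 + 25 + 5 + 13 + 29 + 26 + 18 = 133).

y = 6, c = 11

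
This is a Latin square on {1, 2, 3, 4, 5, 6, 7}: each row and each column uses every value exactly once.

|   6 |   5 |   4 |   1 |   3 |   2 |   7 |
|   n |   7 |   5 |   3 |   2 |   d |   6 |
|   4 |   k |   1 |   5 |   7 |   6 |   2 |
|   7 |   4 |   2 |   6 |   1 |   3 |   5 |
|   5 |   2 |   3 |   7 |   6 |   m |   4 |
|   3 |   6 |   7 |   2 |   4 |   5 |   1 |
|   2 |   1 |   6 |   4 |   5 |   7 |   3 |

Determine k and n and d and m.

k = 3, n = 1, d = 4, m = 1

Cell (2,1): column 1 already has {2, 3, 4, 5, 6, 7} → 1.
Cell (5,6): row 5 already has {2, 3, 4, 5, 6, 7} → 1.
For row 3, column 2: row 3 already has {1, 2, 4, 5, 6, 7}; that leaves 3.
Cell (2,6): row 2 already has {1, 2, 3, 5, 6, 7} → 4.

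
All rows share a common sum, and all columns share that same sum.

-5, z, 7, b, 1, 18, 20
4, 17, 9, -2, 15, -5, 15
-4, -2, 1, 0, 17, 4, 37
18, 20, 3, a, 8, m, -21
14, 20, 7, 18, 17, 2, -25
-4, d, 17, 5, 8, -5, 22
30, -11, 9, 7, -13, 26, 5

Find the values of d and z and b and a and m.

d = 10, z = -1, b = 13, a = 12, m = 13

Rows 2 and 3 both sum to 53, so that's the common total.
Row 6: -4 + 17 + 5 + 8 − 5 + 22 = 43, so its missing entry is 53 − 43 = 10.
Column 2: 17 − 2 + 20 + 20 + 10 − 11 = 54, so its missing entry is 53 − 54 = -1.
Row 1: -5 − 1 + 7 + 1 + 18 + 20 = 40, so its missing entry is 53 − 40 = 13.
Column 4: 13 − 2 + 0 + 18 + 5 + 7 = 41, so its missing entry is 53 − 41 = 12.
Row 4: 18 + 20 + 3 + 12 + 8 − 21 = 40, so its missing entry is 53 − 40 = 13.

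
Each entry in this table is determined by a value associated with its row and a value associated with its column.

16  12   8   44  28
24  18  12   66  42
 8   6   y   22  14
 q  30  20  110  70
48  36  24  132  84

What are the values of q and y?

q = 40, y = 4

Each row is a constant multiple of every other row — this is a multiplication table with the headers hidden.
Row 4 is 30/12 = 5/2 times row 1, so its entry in column 1 is 16 × 5/2 = 40.
Row 3 is 6/12 = 1/2 times row 1, so its entry in column 3 is 8 × 1/2 = 4.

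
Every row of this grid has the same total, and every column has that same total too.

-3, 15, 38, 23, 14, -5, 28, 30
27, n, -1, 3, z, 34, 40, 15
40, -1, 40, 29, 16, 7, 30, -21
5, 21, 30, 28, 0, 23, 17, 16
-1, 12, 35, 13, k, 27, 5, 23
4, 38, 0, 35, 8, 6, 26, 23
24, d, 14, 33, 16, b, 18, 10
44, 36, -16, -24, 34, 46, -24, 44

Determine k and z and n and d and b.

Rows 1 and 3 both sum to 140, so that's the common total.
Row 5: -1 + 12 + 35 + 13 + 27 + 5 + 23 = 114, so its missing entry is 140 − 114 = 26.
Column 6: -5 + 34 + 7 + 23 + 27 + 6 + 46 = 138, so its missing entry is 140 − 138 = 2.
Row 7: 24 + 14 + 33 + 16 + 2 + 18 + 10 = 117, so its missing entry is 140 − 117 = 23.
Column 2: 15 − 1 + 21 + 12 + 38 + 23 + 36 = 144, so its missing entry is 140 − 144 = -4.
Row 2: 27 − 4 − 1 + 3 + 34 + 40 + 15 = 114, so its missing entry is 140 − 114 = 26.

k = 26, z = 26, n = -4, d = 23, b = 2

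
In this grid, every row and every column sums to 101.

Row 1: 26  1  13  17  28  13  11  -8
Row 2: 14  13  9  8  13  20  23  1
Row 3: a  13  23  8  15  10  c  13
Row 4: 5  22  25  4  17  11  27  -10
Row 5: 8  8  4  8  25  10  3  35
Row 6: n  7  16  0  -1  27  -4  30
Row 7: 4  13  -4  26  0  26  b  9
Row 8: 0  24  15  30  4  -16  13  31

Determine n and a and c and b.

n = 26, a = 18, c = 1, b = 27

Row 6: 7 + 16 + 0 − 1 + 27 − 4 + 30 = 75, so its missing entry is 101 − 75 = 26.
Column 1: 26 + 14 + 5 + 8 + 26 + 4 + 0 = 83, so its missing entry is 101 − 83 = 18.
Row 7: 4 + 13 − 4 + 26 + 0 + 26 + 9 = 74, so its missing entry is 101 − 74 = 27.
Row 3: 18 + 13 + 23 + 8 + 15 + 10 + 13 = 100, so its missing entry is 101 − 100 = 1.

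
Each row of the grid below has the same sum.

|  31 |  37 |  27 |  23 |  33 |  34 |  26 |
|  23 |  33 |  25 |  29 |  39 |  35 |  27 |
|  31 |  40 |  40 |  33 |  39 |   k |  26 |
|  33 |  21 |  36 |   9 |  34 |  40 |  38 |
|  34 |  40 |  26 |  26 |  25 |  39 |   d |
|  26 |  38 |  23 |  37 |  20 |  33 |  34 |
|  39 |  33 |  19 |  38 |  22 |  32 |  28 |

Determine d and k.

d = 21, k = 2

The complete rows each total 211.
Row 5 is missing 211 − 190 = 21 (since 34 + 40 + 26 + 26 + 25 + 39 = 190).
Row 3 is missing 211 − 209 = 2 (since 31 + 40 + 40 + 33 + 39 + 26 = 209).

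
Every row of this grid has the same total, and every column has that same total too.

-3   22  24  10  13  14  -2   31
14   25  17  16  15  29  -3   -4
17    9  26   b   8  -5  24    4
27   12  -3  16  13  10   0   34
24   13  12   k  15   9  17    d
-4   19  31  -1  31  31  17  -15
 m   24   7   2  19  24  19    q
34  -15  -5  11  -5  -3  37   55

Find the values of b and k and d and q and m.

Rows 1 and 2 both sum to 109, so that's the common total.
Row 3: 17 + 9 + 26 + 8 − 5 + 24 + 4 = 83, so its missing entry is 109 − 83 = 26.
Column 4: 10 + 16 + 26 + 16 − 1 + 2 + 11 = 80, so its missing entry is 109 − 80 = 29.
Column 1: -3 + 14 + 17 + 27 + 24 − 4 + 34 = 109, so its missing entry is 109 − 109 = 0.
Row 7: 0 + 24 + 7 + 2 + 19 + 24 + 19 = 95, so its missing entry is 109 − 95 = 14.
Row 5: 24 + 13 + 12 + 29 + 15 + 9 + 17 = 119, so its missing entry is 109 − 119 = -10.

b = 26, k = 29, d = -10, q = 14, m = 0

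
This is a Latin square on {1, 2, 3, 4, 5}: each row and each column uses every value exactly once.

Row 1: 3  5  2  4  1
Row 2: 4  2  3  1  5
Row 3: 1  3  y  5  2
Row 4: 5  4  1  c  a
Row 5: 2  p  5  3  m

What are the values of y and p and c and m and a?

For row 4, column 4: column 4 already has {1, 3, 4, 5}; that leaves 2.
At (row 4, col 5): row 4 already has {1, 2, 4, 5}, so the value is 3.
At (row 5, col 5): column 5 already has {1, 2, 3, 5}, so the value is 4.
At (row 3, col 3): row 3 already has {1, 2, 3, 5}, so the value is 4.
For row 5, column 2: row 5 already has {2, 3, 4, 5}; that leaves 1.

y = 4, p = 1, c = 2, m = 4, a = 3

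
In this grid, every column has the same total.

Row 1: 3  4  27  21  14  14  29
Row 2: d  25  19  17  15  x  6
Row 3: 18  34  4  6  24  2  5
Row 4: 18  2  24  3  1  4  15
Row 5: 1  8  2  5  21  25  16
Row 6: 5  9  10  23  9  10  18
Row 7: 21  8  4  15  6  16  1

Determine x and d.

The complete columns each total 90.
Column 6 is missing 90 − 71 = 19 (since 14 + 2 + 4 + 25 + 10 + 16 = 71).
Column 1 is missing 90 − 66 = 24 (since 3 + 18 + 18 + 1 + 5 + 21 = 66).

x = 19, d = 24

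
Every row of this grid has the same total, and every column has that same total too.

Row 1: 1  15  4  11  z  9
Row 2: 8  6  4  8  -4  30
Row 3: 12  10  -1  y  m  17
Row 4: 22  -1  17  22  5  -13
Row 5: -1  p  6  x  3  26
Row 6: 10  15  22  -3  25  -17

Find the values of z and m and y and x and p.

z = 12, m = 11, y = 3, x = 11, p = 7

Rows 2 and 4 both sum to 52, so that's the common total.
The known cells in row 1 total 40, leaving 52 − 40 = 12 for the blank.
The known cells in column 5 total 41, leaving 52 − 41 = 11 for the blank.
The known cells in row 3 total 49, leaving 52 − 49 = 3 for the blank.
The known cells in column 4 total 41, leaving 52 − 41 = 11 for the blank.
The known cells in row 5 total 45, leaving 52 − 45 = 7 for the blank.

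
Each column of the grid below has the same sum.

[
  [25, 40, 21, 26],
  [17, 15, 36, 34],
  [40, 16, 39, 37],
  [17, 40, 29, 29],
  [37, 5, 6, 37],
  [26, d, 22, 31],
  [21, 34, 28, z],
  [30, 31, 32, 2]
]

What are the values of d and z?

d = 32, z = 17

Columns 1 and 3 both add up to 213, so every column sums to 213.
Column 2: 40 + 15 + 16 + 40 + 5 + 34 + 31 = 181, so the missing entry is 213 − 181 = 32.
Column 4: 26 + 34 + 37 + 29 + 37 + 31 + 2 = 196, so the missing entry is 213 − 196 = 17.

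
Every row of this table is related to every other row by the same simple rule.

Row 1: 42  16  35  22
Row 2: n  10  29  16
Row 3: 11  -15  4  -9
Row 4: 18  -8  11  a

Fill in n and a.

n = 36, a = -2

The difference between any two rows is the same in every column — this is an addition table with the headers hidden.
Row 2 minus row 1 is 10 − 16 = -6, so its entry in column 1 is 42 + (-6) = 36.
Row 4 minus row 1 is -8 − 16 = -24, so its entry in column 4 is 22 + (-24) = -2.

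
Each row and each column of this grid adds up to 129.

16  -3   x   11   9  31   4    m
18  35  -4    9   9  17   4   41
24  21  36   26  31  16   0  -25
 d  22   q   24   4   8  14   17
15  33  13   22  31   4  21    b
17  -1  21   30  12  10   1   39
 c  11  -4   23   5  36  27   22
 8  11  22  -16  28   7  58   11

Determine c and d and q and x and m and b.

Row 7 has 11 − 4 + 23 + 5 + 36 + 27 + 22 = 120; the blank must be 129 − 120 = 9.
Column 1 has 16 + 18 + 24 + 15 + 17 + 9 + 8 = 107; the blank must be 129 − 107 = 22.
Row 4 has 22 + 22 + 24 + 4 + 8 + 14 + 17 = 111; the blank must be 129 − 111 = 18.
Column 3 has -4 + 36 + 18 + 13 + 21 − 4 + 22 = 102; the blank must be 129 − 102 = 27.
Row 1 has 16 − 3 + 27 + 11 + 9 + 31 + 4 = 95; the blank must be 129 − 95 = 34.
Row 5 has 15 + 33 + 13 + 22 + 31 + 4 + 21 = 139; the blank must be 129 − 139 = -10.

c = 9, d = 22, q = 18, x = 27, m = 34, b = -10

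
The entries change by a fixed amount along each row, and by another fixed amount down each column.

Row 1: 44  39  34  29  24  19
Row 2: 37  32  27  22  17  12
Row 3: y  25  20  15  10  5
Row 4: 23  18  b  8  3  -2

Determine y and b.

y = 30, b = 13

Along each row the entries change by -5 per step; down each column they change by -7.
Row 3: from 25 at column 2, stepping by -5 to column 1 gives 30.
Row 4: from 23 at column 1, stepping by -5 to column 3 gives 13.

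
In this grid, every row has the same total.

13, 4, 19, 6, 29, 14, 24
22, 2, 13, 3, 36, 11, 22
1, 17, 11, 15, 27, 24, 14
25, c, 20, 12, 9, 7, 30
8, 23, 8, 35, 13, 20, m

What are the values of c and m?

c = 6, m = 2

The complete rows each total 109.
Row 4 is missing 109 − 103 = 6 (since 25 + 20 + 12 + 9 + 7 + 30 = 103).
Row 5 is missing 109 − 107 = 2 (since 8 + 23 + 8 + 35 + 13 + 20 = 107).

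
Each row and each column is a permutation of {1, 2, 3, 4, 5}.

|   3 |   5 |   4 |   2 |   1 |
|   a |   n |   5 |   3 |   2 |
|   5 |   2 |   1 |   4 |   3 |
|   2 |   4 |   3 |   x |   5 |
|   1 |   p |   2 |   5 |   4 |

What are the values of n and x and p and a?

At (row 2, col 1): column 1 already has {1, 2, 3, 5}, so the value is 4.
Cell (2,2): row 2 already has {2, 3, 4, 5} → 1.
Cell (4,4): row 4 already has {2, 3, 4, 5} → 1.
At (row 5, col 2): row 5 already has {1, 2, 4, 5}, so the value is 3.

n = 1, x = 1, p = 3, a = 4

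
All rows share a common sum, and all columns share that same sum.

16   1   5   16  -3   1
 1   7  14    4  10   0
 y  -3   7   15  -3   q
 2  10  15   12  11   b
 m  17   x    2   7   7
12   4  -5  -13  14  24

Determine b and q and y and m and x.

b = -14, q = 18, y = 2, m = 3, x = 0

Rows 1 and 2 both sum to 36, so that's the common total.
The known cells in column 3 total 36, leaving 36 − 36 = 0 for the blank.
The known cells in row 5 total 33, leaving 36 − 33 = 3 for the blank.
The known cells in column 1 total 34, leaving 36 − 34 = 2 for the blank.
The known cells in row 3 total 18, leaving 36 − 18 = 18 for the blank.
The known cells in row 4 total 50, leaving 36 − 50 = -14 for the blank.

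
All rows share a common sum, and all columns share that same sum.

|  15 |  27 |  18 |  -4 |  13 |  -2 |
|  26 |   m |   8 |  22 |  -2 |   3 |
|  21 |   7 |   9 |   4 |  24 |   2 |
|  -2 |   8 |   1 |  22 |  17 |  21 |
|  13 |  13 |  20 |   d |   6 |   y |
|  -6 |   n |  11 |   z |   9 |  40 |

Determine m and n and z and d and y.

Rows 1 and 3 both sum to 67, so that's the common total.
The known cells in row 2 total 57, leaving 67 − 57 = 10 for the blank.
The known cells in column 2 total 65, leaving 67 − 65 = 2 for the blank.
The known cells in column 6 total 64, leaving 67 − 64 = 3 for the blank.
The known cells in row 5 total 55, leaving 67 − 55 = 12 for the blank.
The known cells in row 6 total 56, leaving 67 − 56 = 11 for the blank.

m = 10, n = 2, z = 11, d = 12, y = 3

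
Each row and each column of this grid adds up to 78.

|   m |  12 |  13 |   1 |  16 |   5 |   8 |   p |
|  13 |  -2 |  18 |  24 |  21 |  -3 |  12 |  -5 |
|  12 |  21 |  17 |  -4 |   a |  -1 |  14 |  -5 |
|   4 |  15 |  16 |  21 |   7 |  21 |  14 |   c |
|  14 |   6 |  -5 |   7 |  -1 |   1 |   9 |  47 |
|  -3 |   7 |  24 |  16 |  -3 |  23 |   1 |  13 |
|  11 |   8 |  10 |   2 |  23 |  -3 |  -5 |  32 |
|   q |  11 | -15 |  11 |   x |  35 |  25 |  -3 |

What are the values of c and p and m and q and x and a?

c = -20, p = 19, m = 4, q = 23, x = -9, a = 24

Row 3: 12 + 21 + 17 − 4 − 1 + 14 − 5 = 54, so its missing entry is 78 − 54 = 24.
Column 5: 16 + 21 + 24 + 7 − 1 − 3 + 23 = 87, so its missing entry is 78 − 87 = -9.
Row 4: 4 + 15 + 16 + 21 + 7 + 21 + 14 = 98, so its missing entry is 78 − 98 = -20.
Column 8: -5 − 5 − 20 + 47 + 13 + 32 − 3 = 59, so its missing entry is 78 − 59 = 19.
Row 1: 12 + 13 + 1 + 16 + 5 + 8 + 19 = 74, so its missing entry is 78 − 74 = 4.
Row 8: 11 − 15 + 11 − 9 + 35 + 25 − 3 = 55, so its missing entry is 78 − 55 = 23.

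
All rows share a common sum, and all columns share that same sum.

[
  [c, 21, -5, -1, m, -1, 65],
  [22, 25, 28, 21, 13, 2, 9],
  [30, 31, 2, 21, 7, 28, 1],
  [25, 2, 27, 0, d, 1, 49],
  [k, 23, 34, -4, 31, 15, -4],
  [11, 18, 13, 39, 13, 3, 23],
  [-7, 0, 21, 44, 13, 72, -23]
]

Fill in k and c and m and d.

k = 25, c = 14, m = 27, d = 16

Rows 2 and 3 both sum to 120, so that's the common total.
Row 5 has 23 + 34 − 4 + 31 + 15 − 4 = 95; the blank must be 120 − 95 = 25.
Row 4 has 25 + 2 + 27 + 0 + 1 + 49 = 104; the blank must be 120 − 104 = 16.
Column 5 has 13 + 7 + 16 + 31 + 13 + 13 = 93; the blank must be 120 − 93 = 27.
Row 1 has 21 − 5 − 1 + 27 − 1 + 65 = 106; the blank must be 120 − 106 = 14.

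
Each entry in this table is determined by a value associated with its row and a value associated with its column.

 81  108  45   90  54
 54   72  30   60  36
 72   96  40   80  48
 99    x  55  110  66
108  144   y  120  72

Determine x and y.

x = 132, y = 60

Each row is a constant multiple of every other row — this is a multiplication table with the headers hidden.
Row 4 is 99/81 = 11/9 times row 1, so its entry in column 2 is 108 × 11/9 = 132.
Row 5 is 108/81 = 4/3 times row 1, so its entry in column 3 is 45 × 4/3 = 60.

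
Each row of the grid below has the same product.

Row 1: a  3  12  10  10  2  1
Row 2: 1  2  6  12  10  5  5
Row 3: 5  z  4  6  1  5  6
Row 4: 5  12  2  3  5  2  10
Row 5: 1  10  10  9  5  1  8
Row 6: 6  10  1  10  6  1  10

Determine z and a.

Rows 4 and 6 each multiply to 36000, so every row has product 36000.
Row 3: 5×4×6×1×5×6 = 3600, so the missing entry is 36000 ÷ 3600 = 10.
Row 1: 3×12×10×10×2×1 = 7200, so the missing entry is 36000 ÷ 7200 = 5.

z = 10, a = 5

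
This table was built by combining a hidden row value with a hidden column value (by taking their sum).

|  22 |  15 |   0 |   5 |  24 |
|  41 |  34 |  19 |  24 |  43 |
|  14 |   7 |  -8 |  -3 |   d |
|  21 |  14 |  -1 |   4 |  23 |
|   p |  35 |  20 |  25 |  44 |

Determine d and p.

The difference between any two rows is the same in every column — this is an addition table with the headers hidden.
Row 3 minus row 1 is -8 − 0 = -8, so its entry in column 5 is 24 + (-8) = 16.
Row 5 minus row 1 is 20 − 0 = 20, so its entry in column 1 is 22 + 20 = 42.

d = 16, p = 42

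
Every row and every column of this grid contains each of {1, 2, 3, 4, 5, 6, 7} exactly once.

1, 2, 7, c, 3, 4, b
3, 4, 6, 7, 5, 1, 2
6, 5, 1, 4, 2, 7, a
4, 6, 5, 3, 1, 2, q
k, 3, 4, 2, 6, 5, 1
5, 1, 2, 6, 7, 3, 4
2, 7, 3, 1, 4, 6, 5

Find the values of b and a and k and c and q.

Cell (5,1): row 5 already has {1, 2, 3, 4, 5, 6} → 7.
Cell (1,4): column 4 already has {1, 2, 3, 4, 6, 7} → 5.
For row 1, column 7: row 1 already has {1, 2, 3, 4, 5, 7}; that leaves 6.
For row 3, column 7: row 3 already has {1, 2, 4, 5, 6, 7}; that leaves 3.
For row 4, column 7: row 4 already has {1, 2, 3, 4, 5, 6}; that leaves 7.

b = 6, a = 3, k = 7, c = 5, q = 7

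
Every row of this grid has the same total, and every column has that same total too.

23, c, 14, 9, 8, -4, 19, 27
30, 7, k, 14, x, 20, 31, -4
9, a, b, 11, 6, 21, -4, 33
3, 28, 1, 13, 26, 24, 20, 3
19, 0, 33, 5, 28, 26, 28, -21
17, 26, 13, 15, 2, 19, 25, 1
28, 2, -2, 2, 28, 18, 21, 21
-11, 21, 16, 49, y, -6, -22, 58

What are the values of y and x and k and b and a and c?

Rows 4 and 5 both sum to 118, so that's the common total.
The known cells in row 1 total 96, leaving 118 − 96 = 22 for the blank.
The known cells in row 8 total 105, leaving 118 − 105 = 13 for the blank.
The known cells in column 2 total 106, leaving 118 − 106 = 12 for the blank.
The known cells in column 5 total 111, leaving 118 − 111 = 7 for the blank.
The known cells in row 2 total 105, leaving 118 − 105 = 13 for the blank.
The known cells in row 3 total 88, leaving 118 − 88 = 30 for the blank.

y = 13, x = 7, k = 13, b = 30, a = 12, c = 22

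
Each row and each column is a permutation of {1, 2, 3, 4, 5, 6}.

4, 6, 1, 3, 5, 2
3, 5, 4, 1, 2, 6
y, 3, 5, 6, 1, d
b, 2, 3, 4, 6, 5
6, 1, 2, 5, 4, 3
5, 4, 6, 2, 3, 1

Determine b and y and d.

Cell (3,6): column 6 already has {1, 2, 3, 5, 6} → 4.
At (row 3, col 1): row 3 already has {1, 3, 4, 5, 6}, so the value is 2.
Cell (4,1): row 4 already has {2, 3, 4, 5, 6} → 1.

b = 1, y = 2, d = 4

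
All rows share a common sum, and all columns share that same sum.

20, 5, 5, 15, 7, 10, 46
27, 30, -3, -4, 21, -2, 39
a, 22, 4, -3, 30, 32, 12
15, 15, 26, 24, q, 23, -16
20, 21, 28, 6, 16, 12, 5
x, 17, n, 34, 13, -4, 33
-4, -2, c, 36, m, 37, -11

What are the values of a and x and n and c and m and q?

a = 11, x = 19, n = -4, c = 52, m = 0, q = 21

Rows 1 and 2 both sum to 108, so that's the common total.
Row 4 has 15 + 15 + 26 + 24 + 23 − 16 = 87; the blank must be 108 − 87 = 21.
Row 3 has 22 + 4 − 3 + 30 + 32 + 12 = 97; the blank must be 108 − 97 = 11.
Column 5 has 7 + 21 + 30 + 21 + 16 + 13 = 108; the blank must be 108 − 108 = 0.
Row 7 has -4 − 2 + 36 + 0 + 37 − 11 = 56; the blank must be 108 − 56 = 52.
Column 1 has 20 + 27 + 11 + 15 + 20 − 4 = 89; the blank must be 108 − 89 = 19.
Row 6 has 19 + 17 + 34 + 13 − 4 + 33 = 112; the blank must be 108 − 112 = -4.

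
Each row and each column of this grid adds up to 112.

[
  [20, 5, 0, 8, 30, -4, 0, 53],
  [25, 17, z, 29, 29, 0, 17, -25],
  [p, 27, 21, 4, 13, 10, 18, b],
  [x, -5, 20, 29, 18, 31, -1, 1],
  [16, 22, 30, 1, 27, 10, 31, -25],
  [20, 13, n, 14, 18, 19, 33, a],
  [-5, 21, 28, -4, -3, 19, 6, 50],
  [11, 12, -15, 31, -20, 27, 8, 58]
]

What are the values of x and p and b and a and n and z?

x = 19, p = 6, b = 13, a = -13, n = 8, z = 20

The known cells in row 2 total 92, leaving 112 − 92 = 20 for the blank.
The known cells in row 4 total 93, leaving 112 − 93 = 19 for the blank.
The known cells in column 1 total 106, leaving 112 − 106 = 6 for the blank.
The known cells in row 3 total 99, leaving 112 − 99 = 13 for the blank.
The known cells in column 8 total 125, leaving 112 − 125 = -13 for the blank.
The known cells in row 6 total 104, leaving 112 − 104 = 8 for the blank.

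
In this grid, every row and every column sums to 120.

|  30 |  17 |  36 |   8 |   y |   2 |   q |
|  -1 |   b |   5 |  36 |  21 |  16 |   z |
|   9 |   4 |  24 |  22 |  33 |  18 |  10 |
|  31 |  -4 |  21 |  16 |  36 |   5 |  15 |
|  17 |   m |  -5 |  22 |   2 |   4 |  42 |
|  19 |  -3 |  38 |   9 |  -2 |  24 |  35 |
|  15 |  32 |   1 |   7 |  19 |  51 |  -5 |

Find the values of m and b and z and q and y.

Column 5 has 21 + 33 + 36 + 2 − 2 + 19 = 109; the blank must be 120 − 109 = 11.
Row 1 has 30 + 17 + 36 + 8 + 11 + 2 = 104; the blank must be 120 − 104 = 16.
Column 7 has 16 + 10 + 15 + 42 + 35 − 5 = 113; the blank must be 120 − 113 = 7.
Row 2 has -1 + 5 + 36 + 21 + 16 + 7 = 84; the blank must be 120 − 84 = 36.
Row 5 has 17 − 5 + 22 + 2 + 4 + 42 = 82; the blank must be 120 − 82 = 38.

m = 38, b = 36, z = 7, q = 16, y = 11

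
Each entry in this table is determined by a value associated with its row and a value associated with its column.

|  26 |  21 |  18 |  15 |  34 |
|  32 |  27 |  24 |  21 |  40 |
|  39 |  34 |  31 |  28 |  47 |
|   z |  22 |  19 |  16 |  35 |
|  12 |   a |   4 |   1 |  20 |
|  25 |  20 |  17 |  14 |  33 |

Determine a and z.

The difference between any two rows is the same in every column — this is an addition table with the headers hidden.
Row 5 minus row 1 is 4 − 18 = -14, so its entry in column 2 is 21 + (-14) = 7.
Row 4 minus row 1 is 19 − 18 = 1, so its entry in column 1 is 26 + 1 = 27.

a = 7, z = 27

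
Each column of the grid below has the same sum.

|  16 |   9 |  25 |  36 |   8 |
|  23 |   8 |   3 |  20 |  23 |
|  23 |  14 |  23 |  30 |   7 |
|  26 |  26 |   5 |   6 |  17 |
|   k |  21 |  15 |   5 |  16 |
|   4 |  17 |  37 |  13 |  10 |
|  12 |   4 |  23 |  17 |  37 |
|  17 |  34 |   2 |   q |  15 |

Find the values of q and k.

Columns 3 and 5 both add up to 133, so every column sums to 133.
Column 4: 36 + 20 + 30 + 6 + 5 + 13 + 17 = 127, so the missing entry is 133 − 127 = 6.
Column 1: 16 + 23 + 23 + 26 + 4 + 12 + 17 = 121, so the missing entry is 133 − 121 = 12.

q = 6, k = 12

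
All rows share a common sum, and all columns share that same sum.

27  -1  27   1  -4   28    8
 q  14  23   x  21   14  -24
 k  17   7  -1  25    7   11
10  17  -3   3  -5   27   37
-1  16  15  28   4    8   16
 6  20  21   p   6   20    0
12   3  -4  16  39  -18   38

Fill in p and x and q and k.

Rows 1 and 4 both sum to 86, so that's the common total.
Row 6 has 6 + 20 + 21 + 6 + 20 + 0 = 73; the blank must be 86 − 73 = 13.
Column 4 has 1 − 1 + 3 + 28 + 13 + 16 = 60; the blank must be 86 − 60 = 26.
Row 2 has 14 + 23 + 26 + 21 + 14 − 24 = 74; the blank must be 86 − 74 = 12.
Row 3 has 17 + 7 − 1 + 25 + 7 + 11 = 66; the blank must be 86 − 66 = 20.

p = 13, x = 26, q = 12, k = 20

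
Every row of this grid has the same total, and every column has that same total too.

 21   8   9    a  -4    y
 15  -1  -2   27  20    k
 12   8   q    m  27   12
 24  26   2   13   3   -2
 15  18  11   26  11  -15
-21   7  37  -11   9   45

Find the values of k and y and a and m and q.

k = 7, y = 19, a = 13, m = -2, q = 9

Rows 4 and 5 both sum to 66, so that's the common total.
The known cells in row 2 total 59, leaving 66 − 59 = 7 for the blank.
The known cells in column 6 total 47, leaving 66 − 47 = 19 for the blank.
The known cells in row 1 total 53, leaving 66 − 53 = 13 for the blank.
The known cells in column 4 total 68, leaving 66 − 68 = -2 for the blank.
The known cells in row 3 total 57, leaving 66 − 57 = 9 for the blank.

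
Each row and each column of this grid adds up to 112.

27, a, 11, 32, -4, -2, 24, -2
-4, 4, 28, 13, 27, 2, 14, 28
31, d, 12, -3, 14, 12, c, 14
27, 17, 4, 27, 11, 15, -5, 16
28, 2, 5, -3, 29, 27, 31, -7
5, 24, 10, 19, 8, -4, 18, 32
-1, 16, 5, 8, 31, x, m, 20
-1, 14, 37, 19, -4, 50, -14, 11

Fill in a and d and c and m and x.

a = 26, d = 9, c = 23, m = 21, x = 12

Row 1: 27 + 11 + 32 − 4 − 2 + 24 − 2 = 86, so its missing entry is 112 − 86 = 26.
Column 2: 26 + 4 + 17 + 2 + 24 + 16 + 14 = 103, so its missing entry is 112 − 103 = 9.
Column 6: -2 + 2 + 12 + 15 + 27 − 4 + 50 = 100, so its missing entry is 112 − 100 = 12.
Row 3: 31 + 9 + 12 − 3 + 14 + 12 + 14 = 89, so its missing entry is 112 − 89 = 23.
Row 7: -1 + 16 + 5 + 8 + 31 + 12 + 20 = 91, so its missing entry is 112 − 91 = 21.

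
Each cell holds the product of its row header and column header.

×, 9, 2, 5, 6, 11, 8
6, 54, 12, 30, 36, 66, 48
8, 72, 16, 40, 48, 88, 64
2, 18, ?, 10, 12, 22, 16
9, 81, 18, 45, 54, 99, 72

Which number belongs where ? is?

4

2 × 2 = 4.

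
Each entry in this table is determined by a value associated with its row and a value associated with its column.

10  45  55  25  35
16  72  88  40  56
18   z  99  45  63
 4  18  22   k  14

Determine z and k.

z = 81, k = 10

Each row is a constant multiple of every other row — this is a multiplication table with the headers hidden.
Row 3 is 63/35 = 9/5 times row 1, so its entry in column 2 is 45 × 9/5 = 81.
Row 4 is 14/35 = 2/5 times row 1, so its entry in column 4 is 25 × 2/5 = 10.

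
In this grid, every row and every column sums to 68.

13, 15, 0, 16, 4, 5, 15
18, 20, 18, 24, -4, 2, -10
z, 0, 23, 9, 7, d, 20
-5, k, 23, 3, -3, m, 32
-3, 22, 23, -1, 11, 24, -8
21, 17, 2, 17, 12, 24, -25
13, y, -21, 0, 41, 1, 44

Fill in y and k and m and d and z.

y = -10, k = 4, m = 14, d = -2, z = 11

Row 7 has 13 − 21 + 0 + 41 + 1 + 44 = 78; the blank must be 68 − 78 = -10.
Column 2 has 15 + 20 + 0 + 22 + 17 − 10 = 64; the blank must be 68 − 64 = 4.
Column 1 has 13 + 18 − 5 − 3 + 21 + 13 = 57; the blank must be 68 − 57 = 11.
Row 3 has 11 + 0 + 23 + 9 + 7 + 20 = 70; the blank must be 68 − 70 = -2.
Row 4 has -5 + 4 + 23 + 3 − 3 + 32 = 54; the blank must be 68 − 54 = 14.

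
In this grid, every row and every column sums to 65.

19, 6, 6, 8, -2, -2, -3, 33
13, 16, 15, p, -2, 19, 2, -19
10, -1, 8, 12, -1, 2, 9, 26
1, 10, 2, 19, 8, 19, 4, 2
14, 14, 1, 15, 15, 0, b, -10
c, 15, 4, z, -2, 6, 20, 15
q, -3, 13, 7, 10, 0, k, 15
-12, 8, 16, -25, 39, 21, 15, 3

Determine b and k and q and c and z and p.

b = 16, k = 2, q = 21, c = -1, z = 8, p = 21

Row 5 has 14 + 14 + 1 + 15 + 15 + 0 − 10 = 49; the blank must be 65 − 49 = 16.
Column 7 has -3 + 2 + 9 + 4 + 16 + 20 + 15 = 63; the blank must be 65 − 63 = 2.
Row 7 has -3 + 13 + 7 + 10 + 0 + 2 + 15 = 44; the blank must be 65 − 44 = 21.
Column 1 has 19 + 13 + 10 + 1 + 14 + 21 − 12 = 66; the blank must be 65 − 66 = -1.
Row 6 has -1 + 15 + 4 − 2 + 6 + 20 + 15 = 57; the blank must be 65 − 57 = 8.
Row 2 has 13 + 16 + 15 − 2 + 19 + 2 − 19 = 44; the blank must be 65 − 44 = 21.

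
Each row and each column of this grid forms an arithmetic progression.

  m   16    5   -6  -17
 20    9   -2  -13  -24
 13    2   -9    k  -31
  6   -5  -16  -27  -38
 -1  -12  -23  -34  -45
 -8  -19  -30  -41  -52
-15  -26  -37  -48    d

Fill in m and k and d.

Along each row the entries change by -11 per step; down each column they change by -7.
Row 1: from 16 at column 2, stepping by -11 to column 1 gives 27.
Row 3: from 13 at column 1, stepping by -11 to column 4 gives -20.
Row 7: from -15 at column 1, stepping by -11 to column 5 gives -59.

m = 27, k = -20, d = -59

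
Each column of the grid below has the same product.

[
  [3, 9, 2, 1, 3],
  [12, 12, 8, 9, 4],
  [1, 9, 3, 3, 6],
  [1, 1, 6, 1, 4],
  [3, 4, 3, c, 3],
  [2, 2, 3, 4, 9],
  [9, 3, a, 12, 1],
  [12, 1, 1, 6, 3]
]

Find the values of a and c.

Columns 1 and 5 each multiply to 23328, so every column has product 23328.
Column 3: 2×8×3×6×3×3×1 = 2592, so the missing entry is 23328 ÷ 2592 = 9.
Column 4: 1×9×3×1×4×12×6 = 7776, so the missing entry is 23328 ÷ 7776 = 3.

a = 9, c = 3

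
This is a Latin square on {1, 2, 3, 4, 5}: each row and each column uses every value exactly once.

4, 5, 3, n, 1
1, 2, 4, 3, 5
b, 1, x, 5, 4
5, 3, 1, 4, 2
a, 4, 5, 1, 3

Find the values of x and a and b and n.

For row 5, column 1: row 5 already has {1, 3, 4, 5}; that leaves 2.
At (row 1, col 4): row 1 already has {1, 3, 4, 5}, so the value is 2.
Cell (3,1): column 1 already has {1, 2, 4, 5} → 3.
At (row 3, col 3): row 3 already has {1, 3, 4, 5}, so the value is 2.

x = 2, a = 2, b = 3, n = 2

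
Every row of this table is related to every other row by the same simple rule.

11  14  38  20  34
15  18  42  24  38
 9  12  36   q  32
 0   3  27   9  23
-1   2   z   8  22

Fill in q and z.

q = 18, z = 26

The difference between any two rows is the same in every column — this is an addition table with the headers hidden.
Row 3 minus row 1 is 12 − 14 = -2, so its entry in column 4 is 20 + (-2) = 18.
Row 5 minus row 1 is 2 − 14 = -12, so its entry in column 3 is 38 + (-12) = 26.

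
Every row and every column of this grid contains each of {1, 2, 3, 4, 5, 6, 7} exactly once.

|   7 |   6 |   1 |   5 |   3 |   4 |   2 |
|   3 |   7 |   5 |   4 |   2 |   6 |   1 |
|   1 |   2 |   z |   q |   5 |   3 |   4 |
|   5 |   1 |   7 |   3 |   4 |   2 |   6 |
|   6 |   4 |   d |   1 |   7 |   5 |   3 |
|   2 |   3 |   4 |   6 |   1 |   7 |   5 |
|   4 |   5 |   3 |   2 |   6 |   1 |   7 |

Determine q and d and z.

q = 7, d = 2, z = 6

At (row 3, col 4): column 4 already has {1, 2, 3, 4, 5, 6}, so the value is 7.
At (row 5, col 3): row 5 already has {1, 3, 4, 5, 6, 7}, so the value is 2.
Cell (3,3): row 3 already has {1, 2, 3, 4, 5, 7} → 6.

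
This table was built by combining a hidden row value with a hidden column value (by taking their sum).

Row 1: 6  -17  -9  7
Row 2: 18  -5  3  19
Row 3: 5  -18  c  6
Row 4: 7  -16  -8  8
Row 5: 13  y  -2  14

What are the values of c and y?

c = -10, y = -10

The difference between any two rows is the same in every column — this is an addition table with the headers hidden.
Row 3 minus row 1 is 6 − 7 = -1, so its entry in column 3 is -9 + (-1) = -10.
Row 5 minus row 1 is 14 − 7 = 7, so its entry in column 2 is -17 + 7 = -10.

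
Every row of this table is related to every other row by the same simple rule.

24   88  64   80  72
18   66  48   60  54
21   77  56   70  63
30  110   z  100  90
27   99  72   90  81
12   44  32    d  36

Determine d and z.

d = 40, z = 80

Each row is a constant multiple of every other row — this is a multiplication table with the headers hidden.
Row 6 is 12/24 = 1/2 times row 1, so its entry in column 4 is 80 × 1/2 = 40.
Row 4 is 30/24 = 5/4 times row 1, so its entry in column 3 is 64 × 5/4 = 80.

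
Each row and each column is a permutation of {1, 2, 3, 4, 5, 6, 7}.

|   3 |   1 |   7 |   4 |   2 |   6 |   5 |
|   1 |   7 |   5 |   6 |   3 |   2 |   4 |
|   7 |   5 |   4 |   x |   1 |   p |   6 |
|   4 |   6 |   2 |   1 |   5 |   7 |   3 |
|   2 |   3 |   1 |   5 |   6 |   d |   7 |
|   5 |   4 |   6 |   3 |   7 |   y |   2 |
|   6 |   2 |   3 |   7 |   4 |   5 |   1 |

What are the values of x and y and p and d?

Cell (3,4): column 4 already has {1, 3, 4, 5, 6, 7} → 2.
At (row 5, col 6): row 5 already has {1, 2, 3, 5, 6, 7}, so the value is 4.
Cell (6,6): row 6 already has {2, 3, 4, 5, 6, 7} → 1.
For row 3, column 6: row 3 already has {1, 2, 4, 5, 6, 7}; that leaves 3.

x = 2, y = 1, p = 3, d = 4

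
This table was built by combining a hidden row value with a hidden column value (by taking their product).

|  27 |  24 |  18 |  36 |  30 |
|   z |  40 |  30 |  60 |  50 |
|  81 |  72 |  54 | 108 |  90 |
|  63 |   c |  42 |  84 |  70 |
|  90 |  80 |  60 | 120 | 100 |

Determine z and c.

z = 45, c = 56

Each row is a constant multiple of every other row — this is a multiplication table with the headers hidden.
Row 2 is 50/30 = 5/3 times row 1, so its entry in column 1 is 27 × 5/3 = 45.
Row 4 is 70/30 = 7/3 times row 1, so its entry in column 2 is 24 × 7/3 = 56.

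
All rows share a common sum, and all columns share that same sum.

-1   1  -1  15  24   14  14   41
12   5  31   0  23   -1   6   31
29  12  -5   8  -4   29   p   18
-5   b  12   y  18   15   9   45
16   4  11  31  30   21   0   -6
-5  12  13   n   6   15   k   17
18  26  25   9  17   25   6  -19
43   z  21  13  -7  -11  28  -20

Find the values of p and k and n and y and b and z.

p = 20, k = 24, n = 25, y = 6, b = 7, z = 40

Rows 1 and 2 both sum to 107, so that's the common total.
Row 8: 43 + 21 + 13 − 7 − 11 + 28 − 20 = 67, so its missing entry is 107 − 67 = 40.
Column 2: 1 + 5 + 12 + 4 + 12 + 26 + 40 = 100, so its missing entry is 107 − 100 = 7.
Row 4: -5 + 7 + 12 + 18 + 15 + 9 + 45 = 101, so its missing entry is 107 − 101 = 6.
Row 3: 29 + 12 − 5 + 8 − 4 + 29 + 18 = 87, so its missing entry is 107 − 87 = 20.
Column 7: 14 + 6 + 20 + 9 + 0 + 6 + 28 = 83, so its missing entry is 107 − 83 = 24.
Row 6: -5 + 12 + 13 + 6 + 15 + 24 + 17 = 82, so its missing entry is 107 − 82 = 25.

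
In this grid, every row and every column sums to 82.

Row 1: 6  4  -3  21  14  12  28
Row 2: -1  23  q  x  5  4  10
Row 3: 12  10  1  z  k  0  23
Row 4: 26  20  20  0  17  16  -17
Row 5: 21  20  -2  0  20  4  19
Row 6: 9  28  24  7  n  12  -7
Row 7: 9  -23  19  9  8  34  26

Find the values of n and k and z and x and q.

n = 9, k = 9, z = 27, x = 18, q = 23

Column 3 has -3 + 1 + 20 − 2 + 24 + 19 = 59; the blank must be 82 − 59 = 23.
Row 6 has 9 + 28 + 24 + 7 + 12 − 7 = 73; the blank must be 82 − 73 = 9.
Column 5 has 14 + 5 + 17 + 20 + 9 + 8 = 73; the blank must be 82 − 73 = 9.
Row 3 has 12 + 10 + 1 + 9 + 0 + 23 = 55; the blank must be 82 − 55 = 27.
Row 2 has -1 + 23 + 23 + 5 + 4 + 10 = 64; the blank must be 82 − 64 = 18.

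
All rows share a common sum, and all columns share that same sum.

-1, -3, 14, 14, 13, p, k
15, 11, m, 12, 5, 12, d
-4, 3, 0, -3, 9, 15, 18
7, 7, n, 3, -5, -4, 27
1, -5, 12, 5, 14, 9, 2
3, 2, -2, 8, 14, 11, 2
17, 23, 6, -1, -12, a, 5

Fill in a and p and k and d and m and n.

a = 0, p = -5, k = 6, d = -22, m = 5, n = 3

Rows 3 and 5 both sum to 38, so that's the common total.
The known cells in row 7 total 38, leaving 38 − 38 = 0 for the blank.
The known cells in column 6 total 43, leaving 38 − 43 = -5 for the blank.
The known cells in row 1 total 32, leaving 38 − 32 = 6 for the blank.
The known cells in column 7 total 60, leaving 38 − 60 = -22 for the blank.
The known cells in row 2 total 33, leaving 38 − 33 = 5 for the blank.
The known cells in row 4 total 35, leaving 38 − 35 = 3 for the blank.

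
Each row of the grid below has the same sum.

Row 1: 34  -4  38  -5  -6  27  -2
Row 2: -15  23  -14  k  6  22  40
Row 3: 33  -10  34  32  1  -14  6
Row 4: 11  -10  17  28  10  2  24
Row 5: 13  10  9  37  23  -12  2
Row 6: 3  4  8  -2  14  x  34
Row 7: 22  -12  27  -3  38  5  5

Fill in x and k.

The complete rows each total 82.
Row 6 is missing 82 − 61 = 21 (since 3 + 4 + 8 − 2 + 14 + 34 = 61).
Row 2 is missing 82 − 62 = 20 (since -15 + 23 − 14 + 6 + 22 + 40 = 62).

x = 21, k = 20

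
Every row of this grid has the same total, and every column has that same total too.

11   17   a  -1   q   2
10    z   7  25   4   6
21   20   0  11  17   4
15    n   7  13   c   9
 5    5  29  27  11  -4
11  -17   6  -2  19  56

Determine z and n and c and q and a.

z = 21, n = 27, c = 2, q = 20, a = 24

Rows 3 and 5 both sum to 73, so that's the common total.
The known cells in row 2 total 52, leaving 73 − 52 = 21 for the blank.
The known cells in column 2 total 46, leaving 73 − 46 = 27 for the blank.
The known cells in row 4 total 71, leaving 73 − 71 = 2 for the blank.
The known cells in column 5 total 53, leaving 73 − 53 = 20 for the blank.
The known cells in row 1 total 49, leaving 73 − 49 = 24 for the blank.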